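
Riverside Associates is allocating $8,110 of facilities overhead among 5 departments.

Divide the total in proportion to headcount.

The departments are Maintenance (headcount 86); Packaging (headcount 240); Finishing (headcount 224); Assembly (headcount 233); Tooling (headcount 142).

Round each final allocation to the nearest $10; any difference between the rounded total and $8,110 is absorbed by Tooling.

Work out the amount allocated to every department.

Maintenance: $750 | Packaging: $2,100 | Finishing: $1,960 | Assembly: $2,040 | Tooling: $1,260

Sum of headcount: 925.
Unrounded shares: Maintenance 86/925 × $8,110 = 754.01; Packaging 240/925 × $8,110 = 2,104.22; Finishing 224/925 × $8,110 = 1,963.94; Assembly 233/925 × $8,110 = 2,042.84; Tooling 142/925 × $8,110 = 1,244.99.
At nearest $10: Maintenance $750; Packaging $2,100; Finishing $1,960; Assembly $2,040; Tooling $1,240. Sum = $8,090.
Difference $8,110 − $8,090 = +$20 applied to Tooling: Tooling becomes $1,260.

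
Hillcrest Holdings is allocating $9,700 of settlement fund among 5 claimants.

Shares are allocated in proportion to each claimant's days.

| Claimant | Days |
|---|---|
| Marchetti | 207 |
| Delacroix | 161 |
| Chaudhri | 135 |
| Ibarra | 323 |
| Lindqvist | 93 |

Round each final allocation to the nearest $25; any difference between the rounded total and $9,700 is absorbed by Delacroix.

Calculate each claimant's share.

Marchetti: $2,175 | Delacroix: $1,725 | Chaudhri: $1,425 | Ibarra: $3,400 | Lindqvist: $975

Days total: 919.
Unrounded shares: Marchetti 207/919 × $9,700 = 2,184.87; Delacroix 161/919 × $9,700 = 1,699.35; Chaudhri 135/919 × $9,700 = 1,424.92; Ibarra 323/919 × $9,700 = 3,409.25; Lindqvist 93/919 × $9,700 = 981.61.
Rounded to nearest $25: Marchetti $2,175; Delacroix $1,700; Chaudhri $1,425; Ibarra $3,400; Lindqvist $975. Sum = $9,675.
Difference $9,700 − $9,675 = +$25 applied to Delacroix: Delacroix becomes $1,725.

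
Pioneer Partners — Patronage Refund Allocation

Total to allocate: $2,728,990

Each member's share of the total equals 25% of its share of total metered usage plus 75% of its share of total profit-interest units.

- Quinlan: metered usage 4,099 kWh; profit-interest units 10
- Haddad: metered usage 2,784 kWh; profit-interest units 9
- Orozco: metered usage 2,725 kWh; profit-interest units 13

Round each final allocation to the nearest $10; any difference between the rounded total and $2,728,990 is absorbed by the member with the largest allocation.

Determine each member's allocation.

Quinlan: $930,670 | Haddad: $773,330 | Orozco: $1,024,990

Metered usage total 9,608; profit-interest units total 32.
Blended shares (25% metered usage + 75% profit-interest units): Quinlan 0.3410; Haddad 0.2834; Orozco 0.3756.
Raw shares: Quinlan 930,669.95; Haddad 773,333.36; Orozco 1,024,986.69.
At nearest $10: Quinlan $930,670; Haddad $773,330; Orozco $1,024,990. Sum = $2,728,990.
No rounding difference to absorb.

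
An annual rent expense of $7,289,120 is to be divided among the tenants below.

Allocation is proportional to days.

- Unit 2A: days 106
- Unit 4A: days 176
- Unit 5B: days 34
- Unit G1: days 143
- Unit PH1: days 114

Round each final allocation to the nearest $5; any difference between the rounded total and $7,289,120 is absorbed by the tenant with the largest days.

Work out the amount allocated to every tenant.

Unit 2A: $1,348,425; Unit 4A: $2,238,890; Unit 5B: $432,515; Unit G1: $1,819,100; Unit PH1: $1,450,190

Sum of days: 106 + 176 + 34 + 143 + 114 = 573.
Unrounded shares: Unit 2A 1,348,423.60; Unit 4A 2,238,892.01; Unit 5B 432,513.23; Unit G1 1,819,099.76; Unit PH1 1,450,191.41.
After rounding ($5): Unit 2A $1,348,425; Unit 4A $2,238,890; Unit 5B $432,515; Unit G1 $1,819,100; Unit PH1 $1,450,190. Sum = $7,289,120.
No rounding difference to absorb.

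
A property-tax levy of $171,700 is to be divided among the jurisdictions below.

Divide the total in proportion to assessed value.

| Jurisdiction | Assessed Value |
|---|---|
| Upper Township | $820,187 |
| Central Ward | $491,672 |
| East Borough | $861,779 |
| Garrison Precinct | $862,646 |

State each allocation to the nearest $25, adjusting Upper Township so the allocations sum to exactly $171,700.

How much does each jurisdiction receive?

Upper Township: $46,400 | Central Ward: $27,800 | East Borough: $48,725 | Garrison Precinct: $48,775

Assessed value total: 3,036,284.
Proportional shares: Upper Township 820,187/3,036,284 × $171,700 = 46,381.07; Central Ward 491,672/3,036,284 × $171,700 = 27,803.75; East Borough 861,779/3,036,284 × $171,700 = 48,733.07; Garrison Precinct 862,646/3,036,284 × $171,700 = 48,782.10.
At nearest $25: Upper Township $46,375; Central Ward $27,800; East Borough $48,725; Garrison Precinct $48,775. Sum = $171,675.
Difference $171,700 − $171,675 = +$25 applied to Upper Township: Upper Township becomes $46,400.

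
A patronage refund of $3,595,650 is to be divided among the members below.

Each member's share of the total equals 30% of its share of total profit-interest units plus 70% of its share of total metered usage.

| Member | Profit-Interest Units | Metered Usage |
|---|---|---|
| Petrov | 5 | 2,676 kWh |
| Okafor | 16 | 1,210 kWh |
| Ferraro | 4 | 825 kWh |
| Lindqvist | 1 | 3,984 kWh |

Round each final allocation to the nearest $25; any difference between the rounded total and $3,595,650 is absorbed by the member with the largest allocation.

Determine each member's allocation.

Totals — profit-interest units 26, metered usage 8,695.
Blended shares (30% profit-interest units + 70% metered usage): Petrov 0.2731; Okafor 0.2820; Ferraro 0.1126; Lindqvist 0.3323.
Raw shares: Petrov 982,067.17; Okafor 1,014,072.87; Ferraro 404,767.09; Lindqvist 1,194,742.87.
After rounding ($25): Petrov $982,075; Okafor $1,014,075; Ferraro $404,775; Lindqvist $1,194,750. Sum = $3,595,675.
Difference $3,595,650 − $3,595,675 = −$25 applied to largest allocation (Lindqvist): Lindqvist becomes $1,194,725.

Petrov: $982,075 · Okafor: $1,014,075 · Ferraro: $404,775 · Lindqvist: $1,194,725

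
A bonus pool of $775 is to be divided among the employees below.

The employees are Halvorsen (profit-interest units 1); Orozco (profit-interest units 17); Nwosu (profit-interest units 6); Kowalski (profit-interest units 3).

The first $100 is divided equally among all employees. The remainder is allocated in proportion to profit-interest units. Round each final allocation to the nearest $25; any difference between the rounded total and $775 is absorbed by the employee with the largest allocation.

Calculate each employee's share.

Halvorsen: $50 · Orozco: $450 · Nwosu: $175 · Kowalski: $100

First tranche $100 split equally: $25 each.
Remainder $675 by profit-interest units (total 27): Halvorsen 25.00 → $25; Orozco 425.00 → $425; Nwosu 150.00 → $150; Kowalski 75.00 → $75.
Totals: Halvorsen $25 + $25 = $50; Orozco $25 + $425 = $450; Nwosu $25 + $150 = $175; Kowalski $25 + $75 = $100.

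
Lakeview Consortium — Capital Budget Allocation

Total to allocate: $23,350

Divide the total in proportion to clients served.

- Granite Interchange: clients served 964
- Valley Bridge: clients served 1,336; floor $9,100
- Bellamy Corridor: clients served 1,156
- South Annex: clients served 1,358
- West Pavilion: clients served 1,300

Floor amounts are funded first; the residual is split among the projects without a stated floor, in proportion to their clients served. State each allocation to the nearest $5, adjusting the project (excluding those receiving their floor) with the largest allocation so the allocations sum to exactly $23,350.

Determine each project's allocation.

Granite Interchange: $2,875; Valley Bridge: $9,100; Bellamy Corridor: $3,450; South Annex: $4,050; West Pavilion: $3,875

Guaranteed amounts: Valley Bridge $9,100. Remaining pool $14,250.
Remaining pool split over remaining clients served 4,778: Granite Interchange 2,875.05 → $2,875; Bellamy Corridor 3,447.68 → $3,450; South Annex 4,050.13 → $4,050; West Pavilion 3,877.15 → $3,875.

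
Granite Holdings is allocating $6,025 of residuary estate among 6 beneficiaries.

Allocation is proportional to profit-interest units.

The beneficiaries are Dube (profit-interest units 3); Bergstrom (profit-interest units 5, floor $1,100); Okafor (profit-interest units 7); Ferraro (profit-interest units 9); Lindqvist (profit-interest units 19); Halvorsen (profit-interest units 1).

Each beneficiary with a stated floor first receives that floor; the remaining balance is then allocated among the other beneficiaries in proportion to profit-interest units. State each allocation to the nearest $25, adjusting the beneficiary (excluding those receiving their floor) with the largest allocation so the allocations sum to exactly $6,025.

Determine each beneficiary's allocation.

Dube: $375; Bergstrom: $1,100; Okafor: $875; Ferraro: $1,125; Lindqvist: $2,425; Halvorsen: $125

Guaranteed amounts: Bergstrom $1,100. Remaining pool $4,925.
Remaining pool split over remaining profit-interest units 39: Dube 378.85 → $375; Okafor 883.97 → $875; Ferraro 1,136.54 → $1,125; Lindqvist 2,399.36 → $2,400; Halvorsen 126.28 → $125.
Rounding difference +$25 applied to Lindqvist → $2,425.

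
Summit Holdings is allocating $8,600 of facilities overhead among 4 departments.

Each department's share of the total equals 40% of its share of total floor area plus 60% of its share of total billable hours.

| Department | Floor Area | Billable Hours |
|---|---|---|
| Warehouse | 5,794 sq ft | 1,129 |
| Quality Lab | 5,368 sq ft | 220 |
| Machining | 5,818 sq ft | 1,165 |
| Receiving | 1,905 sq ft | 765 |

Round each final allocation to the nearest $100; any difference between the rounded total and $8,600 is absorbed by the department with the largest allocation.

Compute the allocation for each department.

Warehouse: $2,800 | Quality Lab: $1,300 | Machining: $2,900 | Receiving: $1,600

Floor area total 18,885; billable hours total 3,279.
Blended shares (40% floor area + 60% billable hours): Warehouse 0.3293; Quality Lab 0.1540; Machining 0.3364; Receiving 0.1803.
Unrounded shares: Warehouse 2,832.06; Quality Lab 1,324.01; Machining 2,893.08; Receiving 1,550.85.
At nearest $100: Warehouse $2,800; Quality Lab $1,300; Machining $2,900; Receiving $1,600. Sum = $8,600.
No rounding difference to absorb.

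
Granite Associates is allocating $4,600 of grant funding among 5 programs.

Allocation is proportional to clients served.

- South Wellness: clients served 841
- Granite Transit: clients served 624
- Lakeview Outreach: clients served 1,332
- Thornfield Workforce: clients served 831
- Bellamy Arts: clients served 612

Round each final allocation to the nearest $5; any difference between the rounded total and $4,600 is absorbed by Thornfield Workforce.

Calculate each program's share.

Combined clients served = 4,240.
Proportional shares: South Wellness 841/4,240 × $4,600 = 912.41; Granite Transit 624/4,240 × $4,600 = 676.98; Lakeview Outreach 1,332/4,240 × $4,600 = 1,445.09; Thornfield Workforce 831/4,240 × $4,600 = 901.56; Bellamy Arts 612/4,240 × $4,600 = 663.96.
Rounded to nearest $5: South Wellness $910; Granite Transit $675; Lakeview Outreach $1,445; Thornfield Workforce $900; Bellamy Arts $665. Sum = $4,595.
Difference $4,600 − $4,595 = +$5 applied to Thornfield Workforce: Thornfield Workforce becomes $905.

South Wellness: $910 | Granite Transit: $675 | Lakeview Outreach: $1,445 | Thornfield Workforce: $905 | Bellamy Arts: $665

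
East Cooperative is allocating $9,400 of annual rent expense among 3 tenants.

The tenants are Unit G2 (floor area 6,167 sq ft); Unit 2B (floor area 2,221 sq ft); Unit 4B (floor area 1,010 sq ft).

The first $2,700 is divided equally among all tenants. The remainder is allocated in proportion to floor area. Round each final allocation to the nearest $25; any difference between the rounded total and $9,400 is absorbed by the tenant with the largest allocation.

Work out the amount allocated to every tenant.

Unit G2: $5,300 | Unit 2B: $2,475 | Unit 4B: $1,625

$2,700 shared equally gives $900 per tenant.
Remainder $6,700 by floor area (total 9,398): Unit G2 4,396.56 → $4,400; Unit 2B 1,583.39 → $1,575; Unit 4B 720.05 → $725.
Totals: Unit G2 $900 + $4,400 = $5,300; Unit 2B $900 + $1,575 = $2,475; Unit 4B $900 + $725 = $1,625.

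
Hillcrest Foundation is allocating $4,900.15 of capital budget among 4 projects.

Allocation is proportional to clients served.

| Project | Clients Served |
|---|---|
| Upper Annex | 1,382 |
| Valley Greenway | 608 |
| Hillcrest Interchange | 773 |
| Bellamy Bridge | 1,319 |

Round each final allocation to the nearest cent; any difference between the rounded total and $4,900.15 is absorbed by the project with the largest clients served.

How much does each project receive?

Combined clients served = 1,382 + 608 + 773 + 1,319 = 4,082.
Unrounded shares: Upper Annex 1,658.9925; Valley Greenway 729.8607; Hillcrest Interchange 927.9314; Bellamy Bridge 1,583.3655.
After rounding (cent): Upper Annex $1,658.99; Valley Greenway $729.86; Hillcrest Interchange $927.93; Bellamy Bridge $1,583.37. Sum = $4,900.15.
Rounded total matches; no reconciliation needed.

Upper Annex: $1,658.99 · Valley Greenway: $729.86 · Hillcrest Interchange: $927.93 · Bellamy Bridge: $1,583.37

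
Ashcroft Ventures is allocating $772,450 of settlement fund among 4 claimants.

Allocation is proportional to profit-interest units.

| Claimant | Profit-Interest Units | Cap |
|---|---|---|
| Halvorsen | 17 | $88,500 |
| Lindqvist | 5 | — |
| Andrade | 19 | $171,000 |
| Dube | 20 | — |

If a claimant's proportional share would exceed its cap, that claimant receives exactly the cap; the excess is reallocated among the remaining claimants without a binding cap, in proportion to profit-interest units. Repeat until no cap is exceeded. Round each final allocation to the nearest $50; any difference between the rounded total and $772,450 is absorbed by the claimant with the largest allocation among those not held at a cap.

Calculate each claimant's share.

Halvorsen: $88,500; Lindqvist: $102,600; Andrade: $171,000; Dube: $410,350

Combined profit-interest units = 61.
Pro-rata shares before constraints: Halvorsen 215,272.95; Lindqvist 63,315.57; Andrade 240,599.18; Dube 253,262.30.
Held at cap: Halvorsen ($88,500), Andrade ($171,000); remaining pool $512,950 reallocated over remaining profit-interest units 25.
Shares after redistribution: Lindqvist 102,590.00 → $102,600; Dube 410,360.00 → $410,350.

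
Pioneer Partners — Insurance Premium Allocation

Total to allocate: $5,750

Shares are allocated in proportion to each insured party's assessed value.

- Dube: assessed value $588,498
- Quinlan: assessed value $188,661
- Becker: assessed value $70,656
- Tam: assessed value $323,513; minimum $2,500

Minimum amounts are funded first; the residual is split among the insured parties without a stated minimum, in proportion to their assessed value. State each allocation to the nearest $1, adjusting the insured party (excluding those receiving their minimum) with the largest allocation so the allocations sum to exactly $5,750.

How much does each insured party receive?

Minimums first: Tam $2,500. Remaining pool $3,250.
Remaining pool split over remaining assessed value 847,815: Dube 2,255.94 → $2,256; Quinlan 723.21 → $723; Becker 270.85 → $271.

Dube: $2,256; Quinlan: $723; Becker: $271; Tam: $2,500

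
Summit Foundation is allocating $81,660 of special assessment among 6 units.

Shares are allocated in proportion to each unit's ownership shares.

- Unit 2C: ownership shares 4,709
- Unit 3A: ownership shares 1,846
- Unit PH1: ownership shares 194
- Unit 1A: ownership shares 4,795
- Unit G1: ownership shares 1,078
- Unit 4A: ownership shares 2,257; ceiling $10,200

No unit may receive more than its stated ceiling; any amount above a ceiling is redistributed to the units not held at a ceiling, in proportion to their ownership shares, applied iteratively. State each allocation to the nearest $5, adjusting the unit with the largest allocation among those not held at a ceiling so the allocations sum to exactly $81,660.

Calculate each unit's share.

Unit 2C: $26,660 · Unit 3A: $10,450 · Unit PH1: $1,100 · Unit 1A: $27,145 · Unit G1: $6,105 · Unit 4A: $10,200

Ownership shares total: 14,879.
Proportional shares (ignoring caps): Unit 2C 25,844.27; Unit 3A 10,131.35; Unit PH1 1,064.72; Unit 1A 26,316.26; Unit G1 5,916.36; Unit 4A 12,387.03.
Capped: Unit 4A ($10,200); residual $71,460 reallocated over remaining ownership shares 12,622.
Remaining shares: Unit 2C 26,660.21 → $26,660; Unit 3A 10,451.21 → $10,450; Unit PH1 1,098.34 → $1,100; Unit 1A 27,147.10 → $27,145; Unit G1 6,103.14 → $6,105.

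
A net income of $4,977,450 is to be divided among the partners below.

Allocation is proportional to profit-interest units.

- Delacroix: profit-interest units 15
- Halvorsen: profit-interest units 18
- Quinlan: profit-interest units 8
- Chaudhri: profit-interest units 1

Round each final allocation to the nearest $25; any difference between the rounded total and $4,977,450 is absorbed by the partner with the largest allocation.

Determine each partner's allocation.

Delacroix: $1,777,650 · Halvorsen: $2,133,225 · Quinlan: $948,075 · Chaudhri: $118,500

Total profit-interest units = 42.
Pro-rata amounts: Delacroix 15/42 × $4,977,450 = 1,777,660.71; Halvorsen 18/42 × $4,977,450 = 2,133,192.86; Quinlan 8/42 × $4,977,450 = 948,085.71; Chaudhri 1/42 × $4,977,450 = 118,510.71.
After rounding ($25): Delacroix $1,777,650; Halvorsen $2,133,200; Quinlan $948,075; Chaudhri $118,500. Sum = $4,977,425.
Difference $4,977,450 − $4,977,425 = +$25 applied to largest allocation (Halvorsen): Halvorsen becomes $2,133,225.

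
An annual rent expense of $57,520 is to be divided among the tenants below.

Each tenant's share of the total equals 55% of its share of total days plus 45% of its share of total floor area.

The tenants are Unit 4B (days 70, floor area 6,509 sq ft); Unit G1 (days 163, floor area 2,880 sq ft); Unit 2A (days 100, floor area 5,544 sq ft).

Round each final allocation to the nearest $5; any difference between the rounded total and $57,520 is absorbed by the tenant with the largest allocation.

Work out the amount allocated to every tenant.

Totals — days 333, floor area 14,933.
Combined weights (55% days + 45% floor area): Unit 4B 0.3118; Unit G1 0.3560; Unit 2A 0.3322.
Proportional shares: Unit 4B 17,932.53; Unit G1 20,477.52; Unit 2A 19,109.95.
At nearest $5: Unit 4B $17,935; Unit G1 $20,480; Unit 2A $19,110. Sum = $57,525.
Difference $57,520 − $57,525 = −$5 applied to largest allocation (Unit G1): Unit G1 becomes $20,475.

Unit 4B: $17,935 · Unit G1: $20,475 · Unit 2A: $19,110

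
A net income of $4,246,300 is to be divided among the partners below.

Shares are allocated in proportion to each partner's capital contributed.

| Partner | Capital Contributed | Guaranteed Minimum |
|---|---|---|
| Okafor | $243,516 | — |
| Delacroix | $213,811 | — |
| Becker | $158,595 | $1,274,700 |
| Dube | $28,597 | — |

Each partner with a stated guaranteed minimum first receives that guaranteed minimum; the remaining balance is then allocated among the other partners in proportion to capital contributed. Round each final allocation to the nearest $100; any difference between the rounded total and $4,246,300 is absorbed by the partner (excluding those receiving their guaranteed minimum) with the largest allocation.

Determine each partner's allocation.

Fund the minimums — Becker $1,274,700. Balance $2,971,600.
Balance split over remaining capital contributed 485,924: Okafor 1,489,187.91 → $1,489,200; Delacroix 1,307,531.15 → $1,307,500; Dube 174,880.94 → $174,900.

Okafor: $1,489,200 · Delacroix: $1,307,500 · Becker: $1,274,700 · Dube: $174,900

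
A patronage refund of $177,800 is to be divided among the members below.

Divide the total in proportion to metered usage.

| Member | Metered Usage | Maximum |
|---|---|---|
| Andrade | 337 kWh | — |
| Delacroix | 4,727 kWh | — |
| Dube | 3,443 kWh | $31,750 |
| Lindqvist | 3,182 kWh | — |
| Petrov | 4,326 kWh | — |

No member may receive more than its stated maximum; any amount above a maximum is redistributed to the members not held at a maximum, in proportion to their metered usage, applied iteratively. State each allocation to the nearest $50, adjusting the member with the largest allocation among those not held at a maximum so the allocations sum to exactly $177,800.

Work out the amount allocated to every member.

Andrade: $3,900 | Delacroix: $54,950 | Dube: $31,750 | Lindqvist: $36,950 | Petrov: $50,250

Metered usage total: 16,015.
Pro-rata shares before constraints: Andrade 3,741.40; Delacroix 52,479.59; Dube 38,224.50; Lindqvist 35,326.86; Petrov 48,027.65.
Held at cap: Dube ($31,750); residual $146,050 reallocated over remaining metered usage 12,572.
Remaining shares: Andrade 3,914.96 → $3,900; Delacroix 54,913.96 → $54,900; Lindqvist 36,965.57 → $36,950; Petrov 50,255.51 → $50,250.
Rounding difference +$50 applied to Delacroix → $54,950.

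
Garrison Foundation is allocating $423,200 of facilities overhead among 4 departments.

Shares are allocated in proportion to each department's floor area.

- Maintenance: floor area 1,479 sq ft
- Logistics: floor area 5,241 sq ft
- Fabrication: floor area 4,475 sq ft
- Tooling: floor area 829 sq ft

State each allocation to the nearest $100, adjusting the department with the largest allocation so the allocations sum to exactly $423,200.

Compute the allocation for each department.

Maintenance: $52,100 · Logistics: $184,400 · Fabrication: $157,500 · Tooling: $29,200

Combined floor area = 12,024.
Proportional shares: Maintenance 1,479/12,024 × $423,200 = 52,055.29; Logistics 5,241/12,024 × $423,200 = 184,463.67; Fabrication 4,475/12,024 × $423,200 = 157,503.33; Tooling 829/12,024 × $423,200 = 29,177.71.
Rounded to nearest $100: Maintenance $52,100; Logistics $184,500; Fabrication $157,500; Tooling $29,200. Sum = $423,300.
Difference $423,200 − $423,300 = −$100 applied to largest allocation (Logistics): Logistics becomes $184,400.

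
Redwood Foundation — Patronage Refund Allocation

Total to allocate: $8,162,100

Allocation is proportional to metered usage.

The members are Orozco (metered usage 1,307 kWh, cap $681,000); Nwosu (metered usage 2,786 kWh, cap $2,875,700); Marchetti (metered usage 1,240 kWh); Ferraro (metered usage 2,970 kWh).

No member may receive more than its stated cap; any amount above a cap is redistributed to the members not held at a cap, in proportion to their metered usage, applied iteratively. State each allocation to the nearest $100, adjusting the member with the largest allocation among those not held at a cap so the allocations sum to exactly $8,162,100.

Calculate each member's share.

Orozco: $681,000; Nwosu: $2,875,700; Marchetti: $1,356,500; Ferraro: $3,248,900

Sum of metered usage: 8,303.
Pro-rata shares before constraints: Orozco 1,284,820.51; Nwosu 2,738,722.22; Marchetti 1,218,957.49; Ferraro 2,919,599.78.
Held at cap: Orozco ($681,000); residual $7,481,100 reallocated over remaining metered usage 6,996.
Held at cap: Nwosu ($2,875,700); residual $4,605,400 reallocated over remaining metered usage 4,210.
Remaining shares: Marchetti 1,356,459.86 → $1,356,500; Ferraro 3,248,940.14 → $3,248,900.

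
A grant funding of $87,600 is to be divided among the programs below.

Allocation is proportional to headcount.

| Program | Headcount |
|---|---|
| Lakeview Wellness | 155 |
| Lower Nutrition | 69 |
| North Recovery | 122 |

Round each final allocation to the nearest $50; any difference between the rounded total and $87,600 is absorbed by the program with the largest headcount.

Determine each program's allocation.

Headcount total: 155 + 69 + 122 = 346.
Raw shares: Lakeview Wellness 39,242.77; Lower Nutrition 17,469.36; North Recovery 30,887.86.
Rounded to nearest $50: Lakeview Wellness $39,250; Lower Nutrition $17,450; North Recovery $30,900. Sum = $87,600.
No rounding difference to absorb.

Lakeview Wellness: $39,250; Lower Nutrition: $17,450; North Recovery: $30,900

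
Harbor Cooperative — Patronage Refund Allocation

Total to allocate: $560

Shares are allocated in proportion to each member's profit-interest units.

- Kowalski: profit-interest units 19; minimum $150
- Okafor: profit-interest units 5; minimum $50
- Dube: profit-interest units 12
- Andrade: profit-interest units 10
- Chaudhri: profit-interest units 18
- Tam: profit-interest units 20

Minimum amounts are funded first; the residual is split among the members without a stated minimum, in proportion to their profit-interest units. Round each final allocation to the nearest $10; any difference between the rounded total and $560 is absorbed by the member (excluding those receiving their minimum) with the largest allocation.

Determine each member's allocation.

Kowalski: $150; Okafor: $50; Dube: $70; Andrade: $60; Chaudhri: $110; Tam: $120

Guaranteed amounts: Kowalski $150; Okafor $50. Remaining pool $360.
Remaining pool split over remaining profit-interest units 60: Dube 72.00 → $70; Andrade 60.00 → $60; Chaudhri 108.00 → $110; Tam 120.00 → $120.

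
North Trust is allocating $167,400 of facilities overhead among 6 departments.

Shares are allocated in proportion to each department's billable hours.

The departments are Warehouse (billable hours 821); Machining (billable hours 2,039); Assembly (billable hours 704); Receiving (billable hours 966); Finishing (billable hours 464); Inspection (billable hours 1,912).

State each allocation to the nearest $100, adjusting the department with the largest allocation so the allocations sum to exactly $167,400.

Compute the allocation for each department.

Billable hours total: 6,906.
Proportional shares: Warehouse 821/6,906 × $167,400 = 19,900.87; Machining 2,039/6,906 × $167,400 = 49,424.93; Assembly 704/6,906 × $167,400 = 17,064.81; Receiving 966/6,906 × $167,400 = 23,415.64; Finishing 464/6,906 × $167,400 = 11,247.26; Inspection 1,912/6,906 × $167,400 = 46,346.48.
At nearest $100: Warehouse $19,900; Machining $49,400; Assembly $17,100; Receiving $23,400; Finishing $11,200; Inspection $46,300. Sum = $167,300.
Difference $167,400 − $167,300 = +$100 applied to largest allocation (Machining): Machining becomes $49,500.

Warehouse: $19,900; Machining: $49,500; Assembly: $17,100; Receiving: $23,400; Finishing: $11,200; Inspection: $46,300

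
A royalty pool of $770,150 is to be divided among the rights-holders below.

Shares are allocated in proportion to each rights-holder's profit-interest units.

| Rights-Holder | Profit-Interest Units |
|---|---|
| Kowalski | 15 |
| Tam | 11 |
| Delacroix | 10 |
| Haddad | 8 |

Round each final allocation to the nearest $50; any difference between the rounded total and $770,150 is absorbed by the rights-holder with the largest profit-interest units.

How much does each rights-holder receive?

Kowalski: $262,500 | Tam: $192,550 | Delacroix: $175,050 | Haddad: $140,050

Profit-interest units total: 44.
Unrounded shares: Kowalski 15/44 × $770,150 = 262,551.14; Tam 11/44 × $770,150 = 192,537.50; Delacroix 10/44 × $770,150 = 175,034.09; Haddad 8/44 × $770,150 = 140,027.27.
At nearest $50: Kowalski $262,550; Tam $192,550; Delacroix $175,050; Haddad $140,050. Sum = $770,200.
Difference $770,150 − $770,200 = −$50 applied to largest profit-interest units (Kowalski): Kowalski becomes $262,500.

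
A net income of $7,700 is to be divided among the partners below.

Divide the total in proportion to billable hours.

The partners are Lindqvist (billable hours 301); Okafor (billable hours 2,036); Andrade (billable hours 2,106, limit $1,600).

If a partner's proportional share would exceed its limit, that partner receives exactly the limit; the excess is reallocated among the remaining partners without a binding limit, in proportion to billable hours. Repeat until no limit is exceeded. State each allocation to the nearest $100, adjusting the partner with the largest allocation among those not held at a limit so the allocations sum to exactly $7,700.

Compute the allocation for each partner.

Sum of billable hours: 4,443.
Pro-rata shares before constraints: Lindqvist 521.65; Okafor 3,528.52; Andrade 3,649.83.
Capped: Andrade ($1,600); remaining pool $6,100 reallocated over remaining billable hours 2,337.
Shares after redistribution: Lindqvist 785.67 → $800; Okafor 5,314.33 → $5,300.

Lindqvist: $800 · Okafor: $5,300 · Andrade: $1,600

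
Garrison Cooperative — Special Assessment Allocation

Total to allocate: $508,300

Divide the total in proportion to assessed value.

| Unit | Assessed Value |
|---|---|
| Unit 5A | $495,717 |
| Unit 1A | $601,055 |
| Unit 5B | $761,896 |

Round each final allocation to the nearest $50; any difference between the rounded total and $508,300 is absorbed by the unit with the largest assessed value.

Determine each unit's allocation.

Unit 5A: $135,550 · Unit 1A: $164,350 · Unit 5B: $208,400

Combined assessed value = 1,858,668.
Pro-rata amounts: Unit 5A 495,717/1,858,668 × $508,300 = 135,566.41; Unit 1A 601,055/1,858,668 × $508,300 = 164,373.76; Unit 5B 761,896/1,858,668 × $508,300 = 208,359.82.
Rounded to nearest $50: Unit 5A $135,550; Unit 1A $164,350; Unit 5B $208,350. Sum = $508,250.
Difference $508,300 − $508,250 = +$50 applied to largest assessed value (Unit 5B): Unit 5B becomes $208,400.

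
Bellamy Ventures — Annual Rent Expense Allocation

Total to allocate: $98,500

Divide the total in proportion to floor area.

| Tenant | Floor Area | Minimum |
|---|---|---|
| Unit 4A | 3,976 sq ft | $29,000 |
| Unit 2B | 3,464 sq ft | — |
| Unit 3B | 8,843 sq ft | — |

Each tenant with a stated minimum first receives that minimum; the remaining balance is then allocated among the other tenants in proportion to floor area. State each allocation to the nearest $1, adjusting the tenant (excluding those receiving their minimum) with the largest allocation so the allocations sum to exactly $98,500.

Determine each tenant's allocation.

Unit 4A: $29,000 · Unit 2B: $19,562 · Unit 3B: $49,938

Minimums first: Unit 4A $29,000. Balance $69,500.
Balance split over remaining floor area 12,307: Unit 2B 19,561.88 → $19,562; Unit 3B 49,938.12 → $49,938.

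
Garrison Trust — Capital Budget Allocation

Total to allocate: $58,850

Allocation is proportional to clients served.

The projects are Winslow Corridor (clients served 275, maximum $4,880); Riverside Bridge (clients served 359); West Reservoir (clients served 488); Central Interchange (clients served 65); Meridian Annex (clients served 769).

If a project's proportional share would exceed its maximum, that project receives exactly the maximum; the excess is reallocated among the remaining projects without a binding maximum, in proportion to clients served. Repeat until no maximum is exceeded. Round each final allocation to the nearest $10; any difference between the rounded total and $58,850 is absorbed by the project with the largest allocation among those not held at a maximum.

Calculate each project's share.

Sum of clients served: 1,956.
Proportional shares (ignoring caps): Winslow Corridor 8,273.90; Riverside Bridge 10,801.20; West Reservoir 14,682.41; Central Interchange 1,955.65; Meridian Annex 23,136.84.
Cap binds for Winslow Corridor ($4,880); remaining pool $53,970 reallocated over remaining clients served 1,681.
Redistributed shares: Riverside Bridge 11,526.01 → $11,530; West Reservoir 15,667.67 → $15,670; Central Interchange 2,086.88 → $2,090; Meridian Annex 24,689.43 → $24,690.
Rounding difference −$10 applied to Meridian Annex → $24,680.

Winslow Corridor: $4,880 | Riverside Bridge: $11,530 | West Reservoir: $15,670 | Central Interchange: $2,090 | Meridian Annex: $24,680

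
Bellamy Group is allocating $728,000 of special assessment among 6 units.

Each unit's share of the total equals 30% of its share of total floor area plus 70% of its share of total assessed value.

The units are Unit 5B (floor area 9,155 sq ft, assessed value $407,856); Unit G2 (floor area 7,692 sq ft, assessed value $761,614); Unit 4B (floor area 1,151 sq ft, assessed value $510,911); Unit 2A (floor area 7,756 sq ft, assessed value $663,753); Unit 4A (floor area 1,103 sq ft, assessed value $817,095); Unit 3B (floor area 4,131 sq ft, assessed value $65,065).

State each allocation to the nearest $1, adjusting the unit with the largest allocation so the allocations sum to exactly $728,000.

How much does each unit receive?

Unit 5B: $128,945 · Unit G2: $174,510 · Unit 4B: $88,812 · Unit 2A: $159,505 · Unit 4A: $136,836 · Unit 3B: $39,392

Totals — floor area 30,988, assessed value 3,226,294.
Composite weights (30% floor area + 70% assessed value): Unit 5B 0.1771; Unit G2 0.2397; Unit 4B 0.1220; Unit 2A 0.2191; Unit 4A 0.1880; Unit 3B 0.0541.
Unrounded shares: Unit 5B 128,945.15; Unit G2 174,510.92; Unit 4B 88,811.60; Unit 2A 159,504.63; Unit 4A 136,835.72; Unit 3B 39,391.99.
After rounding ($1): Unit 5B $128,945; Unit G2 $174,511; Unit 4B $88,812; Unit 2A $159,505; Unit 4A $136,836; Unit 3B $39,392. Sum = $728,001.
Difference $728,000 − $728,001 = −$1 applied to largest allocation (Unit G2): Unit G2 becomes $174,510.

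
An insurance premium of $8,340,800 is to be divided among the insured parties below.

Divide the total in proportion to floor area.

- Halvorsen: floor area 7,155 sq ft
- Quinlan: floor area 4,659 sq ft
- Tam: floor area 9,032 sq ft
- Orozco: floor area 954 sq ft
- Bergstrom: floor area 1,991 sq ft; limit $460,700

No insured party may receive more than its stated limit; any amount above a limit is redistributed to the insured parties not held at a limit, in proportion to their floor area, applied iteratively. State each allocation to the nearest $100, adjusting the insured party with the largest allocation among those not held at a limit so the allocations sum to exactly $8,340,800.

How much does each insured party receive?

Halvorsen: $2,586,300 · Quinlan: $1,684,100 · Tam: $3,264,900 · Orozco: $344,800 · Bergstrom: $460,700

Floor area total: 23,791.
Pro-rata shares before constraints: Halvorsen 2,508,445.38; Quinlan 1,633,381.83; Tam 3,166,495.97; Orozco 334,459.38; Bergstrom 698,017.44.
Held at cap: Bergstrom ($460,700); remaining pool $7,880,100 reallocated over remaining floor area 21,800.
Redistributed shares: Halvorsen 2,586,335.57 → $2,586,300; Quinlan 1,684,100.27 → $1,684,100; Tam 3,264,819.41 → $3,264,800; Orozco 344,844.74 → $344,800.
Rounding difference +$100 applied to Tam → $3,264,900.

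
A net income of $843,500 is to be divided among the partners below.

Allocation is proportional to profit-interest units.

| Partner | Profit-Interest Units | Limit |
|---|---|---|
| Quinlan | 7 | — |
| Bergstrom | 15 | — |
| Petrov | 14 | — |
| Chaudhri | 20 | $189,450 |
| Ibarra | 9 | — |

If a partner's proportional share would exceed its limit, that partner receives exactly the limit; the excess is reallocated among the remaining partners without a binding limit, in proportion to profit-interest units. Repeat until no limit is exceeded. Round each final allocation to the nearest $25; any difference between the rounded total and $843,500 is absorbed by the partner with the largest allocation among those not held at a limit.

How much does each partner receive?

Combined profit-interest units = 65.
Pro-rata shares before constraints: Quinlan 90,838.46; Bergstrom 194,653.85; Petrov 181,676.92; Chaudhri 259,538.46; Ibarra 116,792.31.
Cap binds for Chaudhri ($189,450); remaining pool $654,050 reallocated over remaining profit-interest units 45.
Remaining shares: Quinlan 101,741.11 → $101,750; Bergstrom 218,016.67 → $218,025; Petrov 203,482.22 → $203,475; Ibarra 130,810.00 → $130,800.

Quinlan: $101,750; Bergstrom: $218,025; Petrov: $203,475; Chaudhri: $189,450; Ibarra: $130,800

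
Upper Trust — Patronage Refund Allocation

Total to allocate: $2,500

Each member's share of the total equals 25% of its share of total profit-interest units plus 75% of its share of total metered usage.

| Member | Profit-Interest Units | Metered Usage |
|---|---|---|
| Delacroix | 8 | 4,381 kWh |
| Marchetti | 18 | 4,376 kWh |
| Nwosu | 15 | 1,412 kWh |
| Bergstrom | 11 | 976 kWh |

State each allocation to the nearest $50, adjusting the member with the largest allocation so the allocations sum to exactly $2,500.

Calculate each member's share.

Profit-interest units total 52; metered usage total 11,145.
Composite weights (25% profit-interest units + 75% metered usage): Delacroix 0.3333; Marchetti 0.3810; Nwosu 0.1671; Bergstrom 0.1186.
Pro-rata amounts: Delacroix 833.20; Marchetti 952.55; Nwosu 417.84; Bergstrom 296.41.
Rounded to nearest $50: Delacroix $850; Marchetti $950; Nwosu $400; Bergstrom $300. Sum = $2,500.
Sum already equals the total — no adjustment.

Delacroix: $850; Marchetti: $950; Nwosu: $400; Bergstrom: $300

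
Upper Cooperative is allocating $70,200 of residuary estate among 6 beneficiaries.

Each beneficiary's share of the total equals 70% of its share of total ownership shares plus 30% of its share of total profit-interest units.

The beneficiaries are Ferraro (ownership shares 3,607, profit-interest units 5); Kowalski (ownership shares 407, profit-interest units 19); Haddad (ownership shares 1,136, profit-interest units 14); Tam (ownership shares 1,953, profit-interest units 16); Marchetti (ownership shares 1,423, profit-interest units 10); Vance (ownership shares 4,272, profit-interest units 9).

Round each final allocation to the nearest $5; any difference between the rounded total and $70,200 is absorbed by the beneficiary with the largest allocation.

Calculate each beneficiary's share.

Ferraro: $15,290; Kowalski: $7,045; Haddad: $8,400; Tam: $12,115; Marchetti: $8,350; Vance: $19,000

Totals — ownership shares 12,798, profit-interest units 73.
Blended shares (70% ownership shares + 30% profit-interest units): Ferraro 0.2178; Kowalski 0.1003; Haddad 0.1197; Tam 0.1726; Marchetti 0.1189; Vance 0.2706.
Pro-rata amounts: Ferraro 15,292.13; Kowalski 7,044.11; Haddad 8,400.76; Tam 12,114.75; Marchetti 8,348.77; Vance 18,999.48.
At nearest $5: Ferraro $15,290; Kowalski $7,045; Haddad $8,400; Tam $12,115; Marchetti $8,350; Vance $19,000. Sum = $70,200.
Sum already equals the total — no adjustment.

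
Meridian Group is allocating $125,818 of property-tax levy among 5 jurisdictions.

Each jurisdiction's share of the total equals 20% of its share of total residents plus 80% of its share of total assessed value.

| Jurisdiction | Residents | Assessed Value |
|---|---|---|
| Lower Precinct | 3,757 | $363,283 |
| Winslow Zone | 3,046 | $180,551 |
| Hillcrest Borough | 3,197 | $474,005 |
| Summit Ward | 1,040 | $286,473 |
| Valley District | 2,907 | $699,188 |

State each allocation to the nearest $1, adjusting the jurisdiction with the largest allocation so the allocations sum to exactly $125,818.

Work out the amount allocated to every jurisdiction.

Totals — residents 13,947, assessed value 2,003,500.
Composite weights (20% residents + 80% assessed value): Lower Precinct 0.1989; Winslow Zone 0.1158; Hillcrest Borough 0.2351; Summit Ward 0.1293; Valley District 0.3209.
Raw shares: Lower Precinct 25,029.57; Winslow Zone 14,566.44; Hillcrest Borough 29,581.79; Summit Ward 16,268.60; Valley District 40,371.60.
After rounding ($1): Lower Precinct $25,030; Winslow Zone $14,566; Hillcrest Borough $29,582; Summit Ward $16,269; Valley District $40,372. Sum = $125,819.
Difference $125,818 − $125,819 = −$1 applied to largest allocation (Valley District): Valley District becomes $40,371.

Lower Precinct: $25,030; Winslow Zone: $14,566; Hillcrest Borough: $29,582; Summit Ward: $16,269; Valley District: $40,371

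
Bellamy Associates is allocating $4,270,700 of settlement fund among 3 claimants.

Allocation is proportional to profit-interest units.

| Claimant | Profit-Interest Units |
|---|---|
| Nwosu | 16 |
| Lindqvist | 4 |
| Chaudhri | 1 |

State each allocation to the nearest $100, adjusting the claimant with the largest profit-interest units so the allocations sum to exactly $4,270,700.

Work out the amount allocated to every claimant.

Nwosu: $3,253,800 | Lindqvist: $813,500 | Chaudhri: $203,400

Combined profit-interest units = 21.
Unrounded shares: Nwosu 16/21 × $4,270,700 = 3,253,866.67; Lindqvist 4/21 × $4,270,700 = 813,466.67; Chaudhri 1/21 × $4,270,700 = 203,366.67.
Rounded to nearest $100: Nwosu $3,253,900; Lindqvist $813,500; Chaudhri $203,400. Sum = $4,270,800.
Difference $4,270,700 − $4,270,800 = −$100 applied to largest profit-interest units (Nwosu): Nwosu becomes $3,253,800.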